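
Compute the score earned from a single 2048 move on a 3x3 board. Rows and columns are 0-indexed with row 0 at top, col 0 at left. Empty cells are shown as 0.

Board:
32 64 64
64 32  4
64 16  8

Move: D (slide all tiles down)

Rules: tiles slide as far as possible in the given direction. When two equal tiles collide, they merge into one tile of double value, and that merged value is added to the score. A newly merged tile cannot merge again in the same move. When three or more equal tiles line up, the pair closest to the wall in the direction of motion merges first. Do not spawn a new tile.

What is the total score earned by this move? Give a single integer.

Slide down:
col 0: [32, 64, 64] -> [0, 32, 128]  score +128 (running 128)
col 1: [64, 32, 16] -> [64, 32, 16]  score +0 (running 128)
col 2: [64, 4, 8] -> [64, 4, 8]  score +0 (running 128)
Board after move:
  0  64  64
 32  32   4
128  16   8

Answer: 128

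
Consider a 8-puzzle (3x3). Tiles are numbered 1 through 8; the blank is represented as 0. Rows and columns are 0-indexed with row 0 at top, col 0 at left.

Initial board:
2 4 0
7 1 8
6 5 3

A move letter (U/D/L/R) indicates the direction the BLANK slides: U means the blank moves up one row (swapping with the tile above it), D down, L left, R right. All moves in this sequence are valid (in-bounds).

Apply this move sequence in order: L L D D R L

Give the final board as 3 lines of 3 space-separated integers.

After move 1 (L):
2 0 4
7 1 8
6 5 3

After move 2 (L):
0 2 4
7 1 8
6 5 3

After move 3 (D):
7 2 4
0 1 8
6 5 3

After move 4 (D):
7 2 4
6 1 8
0 5 3

After move 5 (R):
7 2 4
6 1 8
5 0 3

After move 6 (L):
7 2 4
6 1 8
0 5 3

Answer: 7 2 4
6 1 8
0 5 3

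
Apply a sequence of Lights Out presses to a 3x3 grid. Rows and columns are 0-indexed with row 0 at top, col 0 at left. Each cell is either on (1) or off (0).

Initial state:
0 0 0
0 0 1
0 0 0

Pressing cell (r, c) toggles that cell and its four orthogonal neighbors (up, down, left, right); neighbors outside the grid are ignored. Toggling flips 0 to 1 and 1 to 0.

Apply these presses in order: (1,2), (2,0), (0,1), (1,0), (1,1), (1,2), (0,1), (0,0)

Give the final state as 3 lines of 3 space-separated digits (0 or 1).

After press 1 at (1,2):
0 0 1
0 1 0
0 0 1

After press 2 at (2,0):
0 0 1
1 1 0
1 1 1

After press 3 at (0,1):
1 1 0
1 0 0
1 1 1

After press 4 at (1,0):
0 1 0
0 1 0
0 1 1

After press 5 at (1,1):
0 0 0
1 0 1
0 0 1

After press 6 at (1,2):
0 0 1
1 1 0
0 0 0

After press 7 at (0,1):
1 1 0
1 0 0
0 0 0

After press 8 at (0,0):
0 0 0
0 0 0
0 0 0

Answer: 0 0 0
0 0 0
0 0 0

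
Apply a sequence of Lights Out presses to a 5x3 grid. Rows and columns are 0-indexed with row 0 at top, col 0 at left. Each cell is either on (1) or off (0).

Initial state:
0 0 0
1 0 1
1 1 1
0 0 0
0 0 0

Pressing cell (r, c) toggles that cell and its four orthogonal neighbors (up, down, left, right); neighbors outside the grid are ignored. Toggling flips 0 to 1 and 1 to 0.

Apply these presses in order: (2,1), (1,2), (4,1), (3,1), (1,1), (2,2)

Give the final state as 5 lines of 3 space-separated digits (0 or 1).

Answer: 0 1 1
0 1 0
0 1 0
1 1 0
1 0 1

Derivation:
After press 1 at (2,1):
0 0 0
1 1 1
0 0 0
0 1 0
0 0 0

After press 2 at (1,2):
0 0 1
1 0 0
0 0 1
0 1 0
0 0 0

After press 3 at (4,1):
0 0 1
1 0 0
0 0 1
0 0 0
1 1 1

After press 4 at (3,1):
0 0 1
1 0 0
0 1 1
1 1 1
1 0 1

After press 5 at (1,1):
0 1 1
0 1 1
0 0 1
1 1 1
1 0 1

After press 6 at (2,2):
0 1 1
0 1 0
0 1 0
1 1 0
1 0 1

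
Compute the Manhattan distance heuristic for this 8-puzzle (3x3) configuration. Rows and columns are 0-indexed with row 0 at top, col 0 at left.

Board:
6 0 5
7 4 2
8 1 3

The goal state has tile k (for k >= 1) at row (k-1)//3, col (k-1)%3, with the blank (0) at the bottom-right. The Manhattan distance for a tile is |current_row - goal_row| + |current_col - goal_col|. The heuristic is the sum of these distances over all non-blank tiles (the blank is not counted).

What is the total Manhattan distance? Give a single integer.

Answer: 15

Derivation:
Tile 6: at (0,0), goal (1,2), distance |0-1|+|0-2| = 3
Tile 5: at (0,2), goal (1,1), distance |0-1|+|2-1| = 2
Tile 7: at (1,0), goal (2,0), distance |1-2|+|0-0| = 1
Tile 4: at (1,1), goal (1,0), distance |1-1|+|1-0| = 1
Tile 2: at (1,2), goal (0,1), distance |1-0|+|2-1| = 2
Tile 8: at (2,0), goal (2,1), distance |2-2|+|0-1| = 1
Tile 1: at (2,1), goal (0,0), distance |2-0|+|1-0| = 3
Tile 3: at (2,2), goal (0,2), distance |2-0|+|2-2| = 2
Sum: 3 + 2 + 1 + 1 + 2 + 1 + 3 + 2 = 15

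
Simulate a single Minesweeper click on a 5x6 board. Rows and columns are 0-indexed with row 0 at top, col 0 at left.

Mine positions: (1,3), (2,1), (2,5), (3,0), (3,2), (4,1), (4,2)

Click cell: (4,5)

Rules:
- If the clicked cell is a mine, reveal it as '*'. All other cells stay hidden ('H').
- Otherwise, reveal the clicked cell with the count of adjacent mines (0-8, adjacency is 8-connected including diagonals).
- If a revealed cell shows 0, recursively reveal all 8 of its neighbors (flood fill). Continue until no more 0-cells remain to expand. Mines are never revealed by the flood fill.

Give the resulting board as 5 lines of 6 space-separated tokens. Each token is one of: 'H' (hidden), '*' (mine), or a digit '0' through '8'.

H H H H H H
H H H H H H
H H H H H H
H H H 2 1 1
H H H 2 0 0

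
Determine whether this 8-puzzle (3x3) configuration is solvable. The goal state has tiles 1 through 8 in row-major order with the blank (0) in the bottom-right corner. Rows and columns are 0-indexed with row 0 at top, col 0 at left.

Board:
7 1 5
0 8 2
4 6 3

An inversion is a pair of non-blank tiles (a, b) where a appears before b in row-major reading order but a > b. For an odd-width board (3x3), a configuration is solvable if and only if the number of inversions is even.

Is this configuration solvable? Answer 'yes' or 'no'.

Answer: no

Derivation:
Inversions (pairs i<j in row-major order where tile[i] > tile[j] > 0): 15
15 is odd, so the puzzle is not solvable.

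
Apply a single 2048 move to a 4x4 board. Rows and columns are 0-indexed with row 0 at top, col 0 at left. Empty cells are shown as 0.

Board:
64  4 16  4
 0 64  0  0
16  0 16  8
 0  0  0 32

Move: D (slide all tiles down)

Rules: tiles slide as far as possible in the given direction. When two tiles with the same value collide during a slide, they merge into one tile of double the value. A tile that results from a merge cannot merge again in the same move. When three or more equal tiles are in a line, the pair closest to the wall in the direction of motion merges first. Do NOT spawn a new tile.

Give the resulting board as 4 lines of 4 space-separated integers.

Answer:  0  0  0  0
 0  0  0  4
64  4  0  8
16 64 32 32

Derivation:
Slide down:
col 0: [64, 0, 16, 0] -> [0, 0, 64, 16]
col 1: [4, 64, 0, 0] -> [0, 0, 4, 64]
col 2: [16, 0, 16, 0] -> [0, 0, 0, 32]
col 3: [4, 0, 8, 32] -> [0, 4, 8, 32]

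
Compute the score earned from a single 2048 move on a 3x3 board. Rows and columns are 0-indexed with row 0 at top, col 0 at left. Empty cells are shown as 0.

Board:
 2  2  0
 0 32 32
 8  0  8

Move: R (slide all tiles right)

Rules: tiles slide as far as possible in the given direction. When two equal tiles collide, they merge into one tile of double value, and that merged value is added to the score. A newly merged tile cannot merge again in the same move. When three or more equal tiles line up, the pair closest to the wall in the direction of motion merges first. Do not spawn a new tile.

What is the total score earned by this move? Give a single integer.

Answer: 84

Derivation:
Slide right:
row 0: [2, 2, 0] -> [0, 0, 4]  score +4 (running 4)
row 1: [0, 32, 32] -> [0, 0, 64]  score +64 (running 68)
row 2: [8, 0, 8] -> [0, 0, 16]  score +16 (running 84)
Board after move:
 0  0  4
 0  0 64
 0  0 16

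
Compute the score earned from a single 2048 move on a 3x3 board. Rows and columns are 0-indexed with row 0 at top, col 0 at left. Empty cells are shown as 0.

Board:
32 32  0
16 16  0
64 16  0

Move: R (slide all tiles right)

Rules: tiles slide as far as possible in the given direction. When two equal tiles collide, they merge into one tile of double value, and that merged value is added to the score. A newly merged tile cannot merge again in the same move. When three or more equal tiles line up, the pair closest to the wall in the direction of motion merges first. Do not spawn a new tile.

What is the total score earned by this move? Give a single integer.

Answer: 96

Derivation:
Slide right:
row 0: [32, 32, 0] -> [0, 0, 64]  score +64 (running 64)
row 1: [16, 16, 0] -> [0, 0, 32]  score +32 (running 96)
row 2: [64, 16, 0] -> [0, 64, 16]  score +0 (running 96)
Board after move:
 0  0 64
 0  0 32
 0 64 16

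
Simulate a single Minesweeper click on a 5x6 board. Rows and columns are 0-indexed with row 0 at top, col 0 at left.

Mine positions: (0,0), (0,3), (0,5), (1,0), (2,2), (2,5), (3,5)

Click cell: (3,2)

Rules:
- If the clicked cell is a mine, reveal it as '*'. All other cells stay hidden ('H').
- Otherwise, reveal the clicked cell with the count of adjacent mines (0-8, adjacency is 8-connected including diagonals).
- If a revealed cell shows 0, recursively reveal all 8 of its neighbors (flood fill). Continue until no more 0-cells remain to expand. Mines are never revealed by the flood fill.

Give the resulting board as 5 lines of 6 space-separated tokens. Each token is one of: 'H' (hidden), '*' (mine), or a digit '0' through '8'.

H H H H H H
H H H H H H
H H H H H H
H H 1 H H H
H H H H H H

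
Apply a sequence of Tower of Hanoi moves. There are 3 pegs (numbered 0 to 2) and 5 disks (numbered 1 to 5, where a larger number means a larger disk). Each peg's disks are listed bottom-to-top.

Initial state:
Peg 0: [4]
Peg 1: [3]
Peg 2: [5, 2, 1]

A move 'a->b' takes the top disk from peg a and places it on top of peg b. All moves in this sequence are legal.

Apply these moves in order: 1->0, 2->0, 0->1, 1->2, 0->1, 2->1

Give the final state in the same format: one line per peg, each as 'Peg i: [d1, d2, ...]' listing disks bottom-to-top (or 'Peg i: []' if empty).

Answer: Peg 0: [4]
Peg 1: [3, 1]
Peg 2: [5, 2]

Derivation:
After move 1 (1->0):
Peg 0: [4, 3]
Peg 1: []
Peg 2: [5, 2, 1]

After move 2 (2->0):
Peg 0: [4, 3, 1]
Peg 1: []
Peg 2: [5, 2]

After move 3 (0->1):
Peg 0: [4, 3]
Peg 1: [1]
Peg 2: [5, 2]

After move 4 (1->2):
Peg 0: [4, 3]
Peg 1: []
Peg 2: [5, 2, 1]

After move 5 (0->1):
Peg 0: [4]
Peg 1: [3]
Peg 2: [5, 2, 1]

After move 6 (2->1):
Peg 0: [4]
Peg 1: [3, 1]
Peg 2: [5, 2]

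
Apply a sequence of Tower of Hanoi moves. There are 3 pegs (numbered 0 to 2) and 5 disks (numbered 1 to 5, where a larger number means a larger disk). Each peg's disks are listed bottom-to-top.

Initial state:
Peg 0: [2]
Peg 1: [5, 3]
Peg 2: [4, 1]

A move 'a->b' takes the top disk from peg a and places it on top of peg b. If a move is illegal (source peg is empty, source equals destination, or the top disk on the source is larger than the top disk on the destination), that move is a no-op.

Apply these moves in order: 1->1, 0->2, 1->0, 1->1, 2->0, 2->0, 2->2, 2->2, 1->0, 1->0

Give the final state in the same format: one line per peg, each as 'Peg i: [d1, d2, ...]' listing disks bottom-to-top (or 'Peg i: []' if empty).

Answer: Peg 0: [2, 1]
Peg 1: [5, 3]
Peg 2: [4]

Derivation:
After move 1 (1->1):
Peg 0: [2]
Peg 1: [5, 3]
Peg 2: [4, 1]

After move 2 (0->2):
Peg 0: [2]
Peg 1: [5, 3]
Peg 2: [4, 1]

After move 3 (1->0):
Peg 0: [2]
Peg 1: [5, 3]
Peg 2: [4, 1]

After move 4 (1->1):
Peg 0: [2]
Peg 1: [5, 3]
Peg 2: [4, 1]

After move 5 (2->0):
Peg 0: [2, 1]
Peg 1: [5, 3]
Peg 2: [4]

After move 6 (2->0):
Peg 0: [2, 1]
Peg 1: [5, 3]
Peg 2: [4]

After move 7 (2->2):
Peg 0: [2, 1]
Peg 1: [5, 3]
Peg 2: [4]

After move 8 (2->2):
Peg 0: [2, 1]
Peg 1: [5, 3]
Peg 2: [4]

After move 9 (1->0):
Peg 0: [2, 1]
Peg 1: [5, 3]
Peg 2: [4]

After move 10 (1->0):
Peg 0: [2, 1]
Peg 1: [5, 3]
Peg 2: [4]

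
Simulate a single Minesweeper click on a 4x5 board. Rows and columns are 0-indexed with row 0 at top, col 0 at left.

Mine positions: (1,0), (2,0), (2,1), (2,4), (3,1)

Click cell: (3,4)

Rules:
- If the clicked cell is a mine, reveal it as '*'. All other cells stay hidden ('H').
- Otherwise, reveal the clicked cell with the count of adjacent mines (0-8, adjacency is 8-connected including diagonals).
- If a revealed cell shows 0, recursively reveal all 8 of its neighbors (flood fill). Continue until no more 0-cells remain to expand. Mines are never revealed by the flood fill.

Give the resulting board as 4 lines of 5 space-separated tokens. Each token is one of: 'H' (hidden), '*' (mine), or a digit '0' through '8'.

H H H H H
H H H H H
H H H H H
H H H H 1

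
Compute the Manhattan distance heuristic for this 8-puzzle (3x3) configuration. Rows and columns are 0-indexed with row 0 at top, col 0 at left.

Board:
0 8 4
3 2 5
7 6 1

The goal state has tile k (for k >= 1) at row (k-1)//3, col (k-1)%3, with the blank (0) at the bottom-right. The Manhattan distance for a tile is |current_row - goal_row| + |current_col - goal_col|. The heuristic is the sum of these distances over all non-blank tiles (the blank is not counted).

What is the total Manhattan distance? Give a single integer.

Tile 8: at (0,1), goal (2,1), distance |0-2|+|1-1| = 2
Tile 4: at (0,2), goal (1,0), distance |0-1|+|2-0| = 3
Tile 3: at (1,0), goal (0,2), distance |1-0|+|0-2| = 3
Tile 2: at (1,1), goal (0,1), distance |1-0|+|1-1| = 1
Tile 5: at (1,2), goal (1,1), distance |1-1|+|2-1| = 1
Tile 7: at (2,0), goal (2,0), distance |2-2|+|0-0| = 0
Tile 6: at (2,1), goal (1,2), distance |2-1|+|1-2| = 2
Tile 1: at (2,2), goal (0,0), distance |2-0|+|2-0| = 4
Sum: 2 + 3 + 3 + 1 + 1 + 0 + 2 + 4 = 16

Answer: 16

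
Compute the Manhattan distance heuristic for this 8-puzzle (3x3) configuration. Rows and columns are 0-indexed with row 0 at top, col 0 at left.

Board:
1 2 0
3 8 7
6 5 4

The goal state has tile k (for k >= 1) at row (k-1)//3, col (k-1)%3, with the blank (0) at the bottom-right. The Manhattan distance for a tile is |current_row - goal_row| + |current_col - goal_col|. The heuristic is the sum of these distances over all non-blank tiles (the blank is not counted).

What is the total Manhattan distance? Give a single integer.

Answer: 14

Derivation:
Tile 1: at (0,0), goal (0,0), distance |0-0|+|0-0| = 0
Tile 2: at (0,1), goal (0,1), distance |0-0|+|1-1| = 0
Tile 3: at (1,0), goal (0,2), distance |1-0|+|0-2| = 3
Tile 8: at (1,1), goal (2,1), distance |1-2|+|1-1| = 1
Tile 7: at (1,2), goal (2,0), distance |1-2|+|2-0| = 3
Tile 6: at (2,0), goal (1,2), distance |2-1|+|0-2| = 3
Tile 5: at (2,1), goal (1,1), distance |2-1|+|1-1| = 1
Tile 4: at (2,2), goal (1,0), distance |2-1|+|2-0| = 3
Sum: 0 + 0 + 3 + 1 + 3 + 3 + 1 + 3 = 14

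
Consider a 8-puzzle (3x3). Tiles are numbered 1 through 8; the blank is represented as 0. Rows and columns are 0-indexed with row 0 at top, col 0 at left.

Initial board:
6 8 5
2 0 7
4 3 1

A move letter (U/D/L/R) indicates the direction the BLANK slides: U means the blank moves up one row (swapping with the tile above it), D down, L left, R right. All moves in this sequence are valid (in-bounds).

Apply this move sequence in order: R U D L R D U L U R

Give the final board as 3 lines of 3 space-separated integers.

After move 1 (R):
6 8 5
2 7 0
4 3 1

After move 2 (U):
6 8 0
2 7 5
4 3 1

After move 3 (D):
6 8 5
2 7 0
4 3 1

After move 4 (L):
6 8 5
2 0 7
4 3 1

After move 5 (R):
6 8 5
2 7 0
4 3 1

After move 6 (D):
6 8 5
2 7 1
4 3 0

After move 7 (U):
6 8 5
2 7 0
4 3 1

After move 8 (L):
6 8 5
2 0 7
4 3 1

After move 9 (U):
6 0 5
2 8 7
4 3 1

After move 10 (R):
6 5 0
2 8 7
4 3 1

Answer: 6 5 0
2 8 7
4 3 1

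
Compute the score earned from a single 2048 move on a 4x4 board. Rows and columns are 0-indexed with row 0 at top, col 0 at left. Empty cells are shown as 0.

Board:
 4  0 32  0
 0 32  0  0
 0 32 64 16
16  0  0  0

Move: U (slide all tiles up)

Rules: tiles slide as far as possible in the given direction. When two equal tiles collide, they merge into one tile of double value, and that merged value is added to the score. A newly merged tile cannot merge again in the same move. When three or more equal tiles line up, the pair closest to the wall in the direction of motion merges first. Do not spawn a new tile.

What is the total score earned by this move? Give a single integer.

Answer: 64

Derivation:
Slide up:
col 0: [4, 0, 0, 16] -> [4, 16, 0, 0]  score +0 (running 0)
col 1: [0, 32, 32, 0] -> [64, 0, 0, 0]  score +64 (running 64)
col 2: [32, 0, 64, 0] -> [32, 64, 0, 0]  score +0 (running 64)
col 3: [0, 0, 16, 0] -> [16, 0, 0, 0]  score +0 (running 64)
Board after move:
 4 64 32 16
16  0 64  0
 0  0  0  0
 0  0  0  0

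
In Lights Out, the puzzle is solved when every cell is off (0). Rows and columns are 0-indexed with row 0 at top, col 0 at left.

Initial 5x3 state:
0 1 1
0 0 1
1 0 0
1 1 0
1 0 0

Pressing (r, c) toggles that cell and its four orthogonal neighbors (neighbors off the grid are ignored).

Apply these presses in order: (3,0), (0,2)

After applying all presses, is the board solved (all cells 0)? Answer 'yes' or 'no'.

Answer: yes

Derivation:
After press 1 at (3,0):
0 1 1
0 0 1
0 0 0
0 0 0
0 0 0

After press 2 at (0,2):
0 0 0
0 0 0
0 0 0
0 0 0
0 0 0

Lights still on: 0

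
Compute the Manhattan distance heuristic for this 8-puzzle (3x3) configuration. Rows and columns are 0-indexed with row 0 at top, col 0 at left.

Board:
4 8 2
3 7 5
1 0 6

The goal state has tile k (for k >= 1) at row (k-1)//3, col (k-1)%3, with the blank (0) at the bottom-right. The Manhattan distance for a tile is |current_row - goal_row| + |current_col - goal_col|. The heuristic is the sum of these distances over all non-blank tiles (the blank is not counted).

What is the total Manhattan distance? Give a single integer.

Tile 4: at (0,0), goal (1,0), distance |0-1|+|0-0| = 1
Tile 8: at (0,1), goal (2,1), distance |0-2|+|1-1| = 2
Tile 2: at (0,2), goal (0,1), distance |0-0|+|2-1| = 1
Tile 3: at (1,0), goal (0,2), distance |1-0|+|0-2| = 3
Tile 7: at (1,1), goal (2,0), distance |1-2|+|1-0| = 2
Tile 5: at (1,2), goal (1,1), distance |1-1|+|2-1| = 1
Tile 1: at (2,0), goal (0,0), distance |2-0|+|0-0| = 2
Tile 6: at (2,2), goal (1,2), distance |2-1|+|2-2| = 1
Sum: 1 + 2 + 1 + 3 + 2 + 1 + 2 + 1 = 13

Answer: 13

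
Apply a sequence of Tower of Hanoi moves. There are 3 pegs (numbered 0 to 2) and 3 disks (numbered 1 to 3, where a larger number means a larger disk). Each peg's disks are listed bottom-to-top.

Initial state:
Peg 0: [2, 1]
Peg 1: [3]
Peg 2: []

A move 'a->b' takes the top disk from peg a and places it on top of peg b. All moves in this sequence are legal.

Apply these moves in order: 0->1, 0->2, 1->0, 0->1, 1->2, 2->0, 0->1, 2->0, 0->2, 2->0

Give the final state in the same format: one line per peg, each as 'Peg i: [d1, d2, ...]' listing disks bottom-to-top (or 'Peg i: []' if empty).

After move 1 (0->1):
Peg 0: [2]
Peg 1: [3, 1]
Peg 2: []

After move 2 (0->2):
Peg 0: []
Peg 1: [3, 1]
Peg 2: [2]

After move 3 (1->0):
Peg 0: [1]
Peg 1: [3]
Peg 2: [2]

After move 4 (0->1):
Peg 0: []
Peg 1: [3, 1]
Peg 2: [2]

After move 5 (1->2):
Peg 0: []
Peg 1: [3]
Peg 2: [2, 1]

After move 6 (2->0):
Peg 0: [1]
Peg 1: [3]
Peg 2: [2]

After move 7 (0->1):
Peg 0: []
Peg 1: [3, 1]
Peg 2: [2]

After move 8 (2->0):
Peg 0: [2]
Peg 1: [3, 1]
Peg 2: []

After move 9 (0->2):
Peg 0: []
Peg 1: [3, 1]
Peg 2: [2]

After move 10 (2->0):
Peg 0: [2]
Peg 1: [3, 1]
Peg 2: []

Answer: Peg 0: [2]
Peg 1: [3, 1]
Peg 2: []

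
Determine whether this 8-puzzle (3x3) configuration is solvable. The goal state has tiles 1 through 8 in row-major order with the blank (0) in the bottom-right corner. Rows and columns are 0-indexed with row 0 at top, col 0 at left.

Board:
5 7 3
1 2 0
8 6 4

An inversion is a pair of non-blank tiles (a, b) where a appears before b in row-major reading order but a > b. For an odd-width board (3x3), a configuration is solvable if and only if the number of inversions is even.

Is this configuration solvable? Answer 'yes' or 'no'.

Answer: yes

Derivation:
Inversions (pairs i<j in row-major order where tile[i] > tile[j] > 0): 14
14 is even, so the puzzle is solvable.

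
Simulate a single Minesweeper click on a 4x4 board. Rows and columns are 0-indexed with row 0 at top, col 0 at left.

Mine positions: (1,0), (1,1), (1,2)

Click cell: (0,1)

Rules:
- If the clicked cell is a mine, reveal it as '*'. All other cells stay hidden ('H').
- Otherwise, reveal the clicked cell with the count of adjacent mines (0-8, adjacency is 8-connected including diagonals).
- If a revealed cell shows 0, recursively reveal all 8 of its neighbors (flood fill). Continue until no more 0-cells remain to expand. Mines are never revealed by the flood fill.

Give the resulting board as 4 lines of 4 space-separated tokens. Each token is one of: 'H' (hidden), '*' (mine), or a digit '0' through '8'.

H 3 H H
H H H H
H H H H
H H H H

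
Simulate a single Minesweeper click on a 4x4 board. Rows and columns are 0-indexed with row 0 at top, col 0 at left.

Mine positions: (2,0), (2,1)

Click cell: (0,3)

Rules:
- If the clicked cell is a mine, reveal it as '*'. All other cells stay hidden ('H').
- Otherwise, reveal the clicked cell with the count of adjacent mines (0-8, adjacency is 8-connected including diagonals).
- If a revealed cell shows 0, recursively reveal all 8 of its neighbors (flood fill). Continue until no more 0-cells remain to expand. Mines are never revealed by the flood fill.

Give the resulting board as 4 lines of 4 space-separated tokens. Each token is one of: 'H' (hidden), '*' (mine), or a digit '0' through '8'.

0 0 0 0
2 2 1 0
H H 1 0
H H 1 0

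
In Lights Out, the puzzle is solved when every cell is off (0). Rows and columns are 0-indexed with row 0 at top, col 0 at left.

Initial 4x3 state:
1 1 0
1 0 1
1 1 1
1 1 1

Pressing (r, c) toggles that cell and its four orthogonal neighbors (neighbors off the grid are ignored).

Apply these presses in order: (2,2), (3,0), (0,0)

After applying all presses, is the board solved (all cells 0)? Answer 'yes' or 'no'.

After press 1 at (2,2):
1 1 0
1 0 0
1 0 0
1 1 0

After press 2 at (3,0):
1 1 0
1 0 0
0 0 0
0 0 0

After press 3 at (0,0):
0 0 0
0 0 0
0 0 0
0 0 0

Lights still on: 0

Answer: yes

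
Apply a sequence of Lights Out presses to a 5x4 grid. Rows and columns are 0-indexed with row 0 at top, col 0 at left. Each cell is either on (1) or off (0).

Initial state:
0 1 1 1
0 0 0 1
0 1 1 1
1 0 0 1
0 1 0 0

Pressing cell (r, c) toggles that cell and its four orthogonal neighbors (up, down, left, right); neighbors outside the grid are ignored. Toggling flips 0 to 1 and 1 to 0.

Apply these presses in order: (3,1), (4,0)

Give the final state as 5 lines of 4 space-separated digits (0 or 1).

After press 1 at (3,1):
0 1 1 1
0 0 0 1
0 0 1 1
0 1 1 1
0 0 0 0

After press 2 at (4,0):
0 1 1 1
0 0 0 1
0 0 1 1
1 1 1 1
1 1 0 0

Answer: 0 1 1 1
0 0 0 1
0 0 1 1
1 1 1 1
1 1 0 0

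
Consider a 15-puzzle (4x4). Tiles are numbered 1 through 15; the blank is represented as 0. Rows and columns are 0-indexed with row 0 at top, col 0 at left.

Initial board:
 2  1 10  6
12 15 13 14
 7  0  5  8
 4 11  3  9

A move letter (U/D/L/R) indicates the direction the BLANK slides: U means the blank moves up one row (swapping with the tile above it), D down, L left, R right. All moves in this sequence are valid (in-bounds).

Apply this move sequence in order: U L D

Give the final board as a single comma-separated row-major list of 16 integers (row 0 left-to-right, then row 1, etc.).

Answer: 2, 1, 10, 6, 7, 12, 13, 14, 0, 15, 5, 8, 4, 11, 3, 9

Derivation:
After move 1 (U):
 2  1 10  6
12  0 13 14
 7 15  5  8
 4 11  3  9

After move 2 (L):
 2  1 10  6
 0 12 13 14
 7 15  5  8
 4 11  3  9

After move 3 (D):
 2  1 10  6
 7 12 13 14
 0 15  5  8
 4 11  3  9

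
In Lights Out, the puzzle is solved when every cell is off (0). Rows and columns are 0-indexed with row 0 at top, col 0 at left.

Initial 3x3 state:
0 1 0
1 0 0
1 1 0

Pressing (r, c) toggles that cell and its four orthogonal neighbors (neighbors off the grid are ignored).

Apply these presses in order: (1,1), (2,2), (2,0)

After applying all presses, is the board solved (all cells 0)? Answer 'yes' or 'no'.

After press 1 at (1,1):
0 0 0
0 1 1
1 0 0

After press 2 at (2,2):
0 0 0
0 1 0
1 1 1

After press 3 at (2,0):
0 0 0
1 1 0
0 0 1

Lights still on: 3

Answer: no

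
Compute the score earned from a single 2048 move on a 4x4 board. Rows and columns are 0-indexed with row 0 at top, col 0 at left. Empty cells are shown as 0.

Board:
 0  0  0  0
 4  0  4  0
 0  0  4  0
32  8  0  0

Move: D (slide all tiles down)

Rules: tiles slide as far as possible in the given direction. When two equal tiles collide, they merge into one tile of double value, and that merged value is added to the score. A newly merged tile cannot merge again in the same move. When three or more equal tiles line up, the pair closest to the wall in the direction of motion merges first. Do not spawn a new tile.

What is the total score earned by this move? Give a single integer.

Slide down:
col 0: [0, 4, 0, 32] -> [0, 0, 4, 32]  score +0 (running 0)
col 1: [0, 0, 0, 8] -> [0, 0, 0, 8]  score +0 (running 0)
col 2: [0, 4, 4, 0] -> [0, 0, 0, 8]  score +8 (running 8)
col 3: [0, 0, 0, 0] -> [0, 0, 0, 0]  score +0 (running 8)
Board after move:
 0  0  0  0
 0  0  0  0
 4  0  0  0
32  8  8  0

Answer: 8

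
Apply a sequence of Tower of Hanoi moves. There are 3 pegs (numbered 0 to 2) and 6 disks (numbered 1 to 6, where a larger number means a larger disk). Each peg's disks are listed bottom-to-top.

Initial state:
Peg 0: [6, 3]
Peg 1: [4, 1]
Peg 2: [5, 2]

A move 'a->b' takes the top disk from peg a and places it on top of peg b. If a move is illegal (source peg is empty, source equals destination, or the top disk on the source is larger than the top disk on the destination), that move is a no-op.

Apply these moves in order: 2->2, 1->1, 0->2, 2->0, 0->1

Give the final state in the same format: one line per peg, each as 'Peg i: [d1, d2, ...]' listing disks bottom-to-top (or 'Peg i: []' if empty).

Answer: Peg 0: [6, 3, 2]
Peg 1: [4, 1]
Peg 2: [5]

Derivation:
After move 1 (2->2):
Peg 0: [6, 3]
Peg 1: [4, 1]
Peg 2: [5, 2]

After move 2 (1->1):
Peg 0: [6, 3]
Peg 1: [4, 1]
Peg 2: [5, 2]

After move 3 (0->2):
Peg 0: [6, 3]
Peg 1: [4, 1]
Peg 2: [5, 2]

After move 4 (2->0):
Peg 0: [6, 3, 2]
Peg 1: [4, 1]
Peg 2: [5]

After move 5 (0->1):
Peg 0: [6, 3, 2]
Peg 1: [4, 1]
Peg 2: [5]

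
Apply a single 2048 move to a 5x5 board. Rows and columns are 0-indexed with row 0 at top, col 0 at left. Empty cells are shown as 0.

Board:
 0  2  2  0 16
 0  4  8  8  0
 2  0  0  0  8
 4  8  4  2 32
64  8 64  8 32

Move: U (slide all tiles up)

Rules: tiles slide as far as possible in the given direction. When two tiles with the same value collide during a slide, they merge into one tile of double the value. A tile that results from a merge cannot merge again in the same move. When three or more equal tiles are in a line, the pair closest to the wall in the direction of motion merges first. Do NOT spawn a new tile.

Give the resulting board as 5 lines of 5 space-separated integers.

Slide up:
col 0: [0, 0, 2, 4, 64] -> [2, 4, 64, 0, 0]
col 1: [2, 4, 0, 8, 8] -> [2, 4, 16, 0, 0]
col 2: [2, 8, 0, 4, 64] -> [2, 8, 4, 64, 0]
col 3: [0, 8, 0, 2, 8] -> [8, 2, 8, 0, 0]
col 4: [16, 0, 8, 32, 32] -> [16, 8, 64, 0, 0]

Answer:  2  2  2  8 16
 4  4  8  2  8
64 16  4  8 64
 0  0 64  0  0
 0  0  0  0  0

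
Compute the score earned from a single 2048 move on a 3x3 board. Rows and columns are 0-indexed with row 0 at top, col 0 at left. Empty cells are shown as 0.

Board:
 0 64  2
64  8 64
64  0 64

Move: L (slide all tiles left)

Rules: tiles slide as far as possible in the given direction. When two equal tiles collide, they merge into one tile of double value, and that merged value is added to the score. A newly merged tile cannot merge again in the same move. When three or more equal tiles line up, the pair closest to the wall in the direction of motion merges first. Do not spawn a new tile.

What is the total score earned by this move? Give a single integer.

Answer: 128

Derivation:
Slide left:
row 0: [0, 64, 2] -> [64, 2, 0]  score +0 (running 0)
row 1: [64, 8, 64] -> [64, 8, 64]  score +0 (running 0)
row 2: [64, 0, 64] -> [128, 0, 0]  score +128 (running 128)
Board after move:
 64   2   0
 64   8  64
128   0   0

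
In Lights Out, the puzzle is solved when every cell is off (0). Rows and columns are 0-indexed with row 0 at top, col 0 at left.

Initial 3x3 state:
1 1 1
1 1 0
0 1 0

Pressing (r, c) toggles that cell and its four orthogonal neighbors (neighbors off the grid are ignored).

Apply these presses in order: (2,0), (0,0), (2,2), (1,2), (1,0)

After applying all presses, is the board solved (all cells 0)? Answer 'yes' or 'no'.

After press 1 at (2,0):
1 1 1
0 1 0
1 0 0

After press 2 at (0,0):
0 0 1
1 1 0
1 0 0

After press 3 at (2,2):
0 0 1
1 1 1
1 1 1

After press 4 at (1,2):
0 0 0
1 0 0
1 1 0

After press 5 at (1,0):
1 0 0
0 1 0
0 1 0

Lights still on: 3

Answer: no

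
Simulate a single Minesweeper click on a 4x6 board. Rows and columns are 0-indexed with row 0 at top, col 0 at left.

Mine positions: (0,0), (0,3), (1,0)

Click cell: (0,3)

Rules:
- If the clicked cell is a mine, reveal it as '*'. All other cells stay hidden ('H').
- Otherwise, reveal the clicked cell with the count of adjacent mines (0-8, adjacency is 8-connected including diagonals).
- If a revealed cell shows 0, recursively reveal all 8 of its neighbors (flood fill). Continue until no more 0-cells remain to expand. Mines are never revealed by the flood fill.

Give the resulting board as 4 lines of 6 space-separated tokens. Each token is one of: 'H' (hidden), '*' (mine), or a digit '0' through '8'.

H H H * H H
H H H H H H
H H H H H H
H H H H H H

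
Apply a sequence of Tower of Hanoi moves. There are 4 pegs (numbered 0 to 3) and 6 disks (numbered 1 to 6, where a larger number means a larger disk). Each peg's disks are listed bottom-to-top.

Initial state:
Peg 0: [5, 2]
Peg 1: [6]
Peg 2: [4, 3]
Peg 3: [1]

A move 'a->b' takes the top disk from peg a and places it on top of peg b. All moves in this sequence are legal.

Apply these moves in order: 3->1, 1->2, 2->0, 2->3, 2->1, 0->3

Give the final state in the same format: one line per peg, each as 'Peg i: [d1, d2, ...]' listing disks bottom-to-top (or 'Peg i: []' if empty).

Answer: Peg 0: [5, 2]
Peg 1: [6, 4]
Peg 2: []
Peg 3: [3, 1]

Derivation:
After move 1 (3->1):
Peg 0: [5, 2]
Peg 1: [6, 1]
Peg 2: [4, 3]
Peg 3: []

After move 2 (1->2):
Peg 0: [5, 2]
Peg 1: [6]
Peg 2: [4, 3, 1]
Peg 3: []

After move 3 (2->0):
Peg 0: [5, 2, 1]
Peg 1: [6]
Peg 2: [4, 3]
Peg 3: []

After move 4 (2->3):
Peg 0: [5, 2, 1]
Peg 1: [6]
Peg 2: [4]
Peg 3: [3]

After move 5 (2->1):
Peg 0: [5, 2, 1]
Peg 1: [6, 4]
Peg 2: []
Peg 3: [3]

After move 6 (0->3):
Peg 0: [5, 2]
Peg 1: [6, 4]
Peg 2: []
Peg 3: [3, 1]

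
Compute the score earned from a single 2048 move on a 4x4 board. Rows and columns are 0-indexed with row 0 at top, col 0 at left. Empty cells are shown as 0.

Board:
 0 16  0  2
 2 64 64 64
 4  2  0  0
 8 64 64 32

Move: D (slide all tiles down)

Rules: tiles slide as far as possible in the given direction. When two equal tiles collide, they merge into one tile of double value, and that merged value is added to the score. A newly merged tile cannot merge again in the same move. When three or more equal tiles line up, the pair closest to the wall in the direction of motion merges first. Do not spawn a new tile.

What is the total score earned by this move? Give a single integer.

Slide down:
col 0: [0, 2, 4, 8] -> [0, 2, 4, 8]  score +0 (running 0)
col 1: [16, 64, 2, 64] -> [16, 64, 2, 64]  score +0 (running 0)
col 2: [0, 64, 0, 64] -> [0, 0, 0, 128]  score +128 (running 128)
col 3: [2, 64, 0, 32] -> [0, 2, 64, 32]  score +0 (running 128)
Board after move:
  0  16   0   0
  2  64   0   2
  4   2   0  64
  8  64 128  32

Answer: 128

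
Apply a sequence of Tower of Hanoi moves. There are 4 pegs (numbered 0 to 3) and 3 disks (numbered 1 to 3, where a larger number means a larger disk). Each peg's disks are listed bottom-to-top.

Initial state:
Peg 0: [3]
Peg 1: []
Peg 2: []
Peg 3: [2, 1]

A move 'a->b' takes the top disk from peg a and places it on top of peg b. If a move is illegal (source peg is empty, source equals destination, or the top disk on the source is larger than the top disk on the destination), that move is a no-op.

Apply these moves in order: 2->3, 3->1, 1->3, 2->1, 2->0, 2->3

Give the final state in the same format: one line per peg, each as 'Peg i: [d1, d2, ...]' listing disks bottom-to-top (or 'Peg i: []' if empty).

Answer: Peg 0: [3]
Peg 1: []
Peg 2: []
Peg 3: [2, 1]

Derivation:
After move 1 (2->3):
Peg 0: [3]
Peg 1: []
Peg 2: []
Peg 3: [2, 1]

After move 2 (3->1):
Peg 0: [3]
Peg 1: [1]
Peg 2: []
Peg 3: [2]

After move 3 (1->3):
Peg 0: [3]
Peg 1: []
Peg 2: []
Peg 3: [2, 1]

After move 4 (2->1):
Peg 0: [3]
Peg 1: []
Peg 2: []
Peg 3: [2, 1]

After move 5 (2->0):
Peg 0: [3]
Peg 1: []
Peg 2: []
Peg 3: [2, 1]

After move 6 (2->3):
Peg 0: [3]
Peg 1: []
Peg 2: []
Peg 3: [2, 1]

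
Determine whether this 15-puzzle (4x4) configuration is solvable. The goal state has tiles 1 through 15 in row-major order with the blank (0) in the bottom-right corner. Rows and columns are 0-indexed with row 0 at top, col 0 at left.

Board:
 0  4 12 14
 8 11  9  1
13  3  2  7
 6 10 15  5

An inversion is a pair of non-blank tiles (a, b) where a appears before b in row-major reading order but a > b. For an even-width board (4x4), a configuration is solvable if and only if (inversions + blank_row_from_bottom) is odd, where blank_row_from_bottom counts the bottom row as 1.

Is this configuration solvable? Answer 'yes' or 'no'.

Answer: no

Derivation:
Inversions: 56
Blank is in row 0 (0-indexed from top), which is row 4 counting from the bottom (bottom = 1).
56 + 4 = 60, which is even, so the puzzle is not solvable.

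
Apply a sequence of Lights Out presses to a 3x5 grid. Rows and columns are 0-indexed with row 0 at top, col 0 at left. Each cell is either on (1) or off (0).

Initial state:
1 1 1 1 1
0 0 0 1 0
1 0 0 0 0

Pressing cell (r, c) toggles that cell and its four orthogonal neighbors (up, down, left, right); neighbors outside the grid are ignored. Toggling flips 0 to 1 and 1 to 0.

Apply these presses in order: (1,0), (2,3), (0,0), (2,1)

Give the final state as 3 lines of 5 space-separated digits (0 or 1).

Answer: 1 0 1 1 1
0 0 0 0 0
1 1 0 1 1

Derivation:
After press 1 at (1,0):
0 1 1 1 1
1 1 0 1 0
0 0 0 0 0

After press 2 at (2,3):
0 1 1 1 1
1 1 0 0 0
0 0 1 1 1

After press 3 at (0,0):
1 0 1 1 1
0 1 0 0 0
0 0 1 1 1

After press 4 at (2,1):
1 0 1 1 1
0 0 0 0 0
1 1 0 1 1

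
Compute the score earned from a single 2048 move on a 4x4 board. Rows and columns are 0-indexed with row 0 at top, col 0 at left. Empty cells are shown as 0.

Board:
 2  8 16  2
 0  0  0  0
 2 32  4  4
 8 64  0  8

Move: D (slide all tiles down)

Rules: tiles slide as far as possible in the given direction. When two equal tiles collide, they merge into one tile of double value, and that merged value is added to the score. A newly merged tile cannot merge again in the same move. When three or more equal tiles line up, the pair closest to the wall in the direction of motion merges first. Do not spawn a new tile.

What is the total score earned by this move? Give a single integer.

Answer: 4

Derivation:
Slide down:
col 0: [2, 0, 2, 8] -> [0, 0, 4, 8]  score +4 (running 4)
col 1: [8, 0, 32, 64] -> [0, 8, 32, 64]  score +0 (running 4)
col 2: [16, 0, 4, 0] -> [0, 0, 16, 4]  score +0 (running 4)
col 3: [2, 0, 4, 8] -> [0, 2, 4, 8]  score +0 (running 4)
Board after move:
 0  0  0  0
 0  8  0  2
 4 32 16  4
 8 64  4  8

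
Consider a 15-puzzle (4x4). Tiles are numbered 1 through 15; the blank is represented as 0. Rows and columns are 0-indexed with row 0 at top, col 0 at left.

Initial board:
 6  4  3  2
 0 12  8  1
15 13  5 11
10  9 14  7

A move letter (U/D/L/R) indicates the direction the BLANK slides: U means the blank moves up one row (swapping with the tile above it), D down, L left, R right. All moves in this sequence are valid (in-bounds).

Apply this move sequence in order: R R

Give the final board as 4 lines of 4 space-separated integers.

Answer:  6  4  3  2
12  8  0  1
15 13  5 11
10  9 14  7

Derivation:
After move 1 (R):
 6  4  3  2
12  0  8  1
15 13  5 11
10  9 14  7

After move 2 (R):
 6  4  3  2
12  8  0  1
15 13  5 11
10  9 14  7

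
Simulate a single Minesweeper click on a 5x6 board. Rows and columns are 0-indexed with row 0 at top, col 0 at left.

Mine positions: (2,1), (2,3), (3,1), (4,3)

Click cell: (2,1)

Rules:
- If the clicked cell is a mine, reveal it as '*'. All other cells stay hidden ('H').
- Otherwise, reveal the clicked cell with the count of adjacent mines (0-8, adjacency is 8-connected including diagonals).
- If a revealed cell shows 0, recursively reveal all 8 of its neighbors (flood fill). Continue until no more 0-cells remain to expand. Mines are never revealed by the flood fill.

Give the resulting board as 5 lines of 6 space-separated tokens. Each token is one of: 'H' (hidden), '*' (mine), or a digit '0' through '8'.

H H H H H H
H H H H H H
H * H H H H
H H H H H H
H H H H H H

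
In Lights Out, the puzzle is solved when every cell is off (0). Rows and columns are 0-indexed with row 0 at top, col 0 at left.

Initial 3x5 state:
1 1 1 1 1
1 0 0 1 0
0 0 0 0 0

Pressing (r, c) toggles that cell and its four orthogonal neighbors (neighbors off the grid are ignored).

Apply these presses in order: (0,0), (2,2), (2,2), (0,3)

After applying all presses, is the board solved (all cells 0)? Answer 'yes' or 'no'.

After press 1 at (0,0):
0 0 1 1 1
0 0 0 1 0
0 0 0 0 0

After press 2 at (2,2):
0 0 1 1 1
0 0 1 1 0
0 1 1 1 0

After press 3 at (2,2):
0 0 1 1 1
0 0 0 1 0
0 0 0 0 0

After press 4 at (0,3):
0 0 0 0 0
0 0 0 0 0
0 0 0 0 0

Lights still on: 0

Answer: yes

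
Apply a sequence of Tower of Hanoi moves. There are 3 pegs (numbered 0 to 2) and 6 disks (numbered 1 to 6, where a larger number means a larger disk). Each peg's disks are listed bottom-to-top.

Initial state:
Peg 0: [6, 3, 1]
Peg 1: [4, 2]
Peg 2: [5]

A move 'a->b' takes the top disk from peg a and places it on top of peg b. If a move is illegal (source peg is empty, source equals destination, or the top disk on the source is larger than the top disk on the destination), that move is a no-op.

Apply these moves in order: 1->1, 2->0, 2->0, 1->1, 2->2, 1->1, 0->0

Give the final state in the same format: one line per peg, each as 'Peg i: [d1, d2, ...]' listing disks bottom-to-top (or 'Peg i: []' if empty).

After move 1 (1->1):
Peg 0: [6, 3, 1]
Peg 1: [4, 2]
Peg 2: [5]

After move 2 (2->0):
Peg 0: [6, 3, 1]
Peg 1: [4, 2]
Peg 2: [5]

After move 3 (2->0):
Peg 0: [6, 3, 1]
Peg 1: [4, 2]
Peg 2: [5]

After move 4 (1->1):
Peg 0: [6, 3, 1]
Peg 1: [4, 2]
Peg 2: [5]

After move 5 (2->2):
Peg 0: [6, 3, 1]
Peg 1: [4, 2]
Peg 2: [5]

After move 6 (1->1):
Peg 0: [6, 3, 1]
Peg 1: [4, 2]
Peg 2: [5]

After move 7 (0->0):
Peg 0: [6, 3, 1]
Peg 1: [4, 2]
Peg 2: [5]

Answer: Peg 0: [6, 3, 1]
Peg 1: [4, 2]
Peg 2: [5]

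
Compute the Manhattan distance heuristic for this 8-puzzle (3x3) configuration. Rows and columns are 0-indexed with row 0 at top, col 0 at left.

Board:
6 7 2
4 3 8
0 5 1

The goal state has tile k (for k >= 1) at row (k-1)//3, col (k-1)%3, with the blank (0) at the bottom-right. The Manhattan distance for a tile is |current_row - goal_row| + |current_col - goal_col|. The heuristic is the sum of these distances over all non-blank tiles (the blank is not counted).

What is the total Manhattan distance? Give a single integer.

Tile 6: (0,0)->(1,2) = 3
Tile 7: (0,1)->(2,0) = 3
Tile 2: (0,2)->(0,1) = 1
Tile 4: (1,0)->(1,0) = 0
Tile 3: (1,1)->(0,2) = 2
Tile 8: (1,2)->(2,1) = 2
Tile 5: (2,1)->(1,1) = 1
Tile 1: (2,2)->(0,0) = 4
Sum: 3 + 3 + 1 + 0 + 2 + 2 + 1 + 4 = 16

Answer: 16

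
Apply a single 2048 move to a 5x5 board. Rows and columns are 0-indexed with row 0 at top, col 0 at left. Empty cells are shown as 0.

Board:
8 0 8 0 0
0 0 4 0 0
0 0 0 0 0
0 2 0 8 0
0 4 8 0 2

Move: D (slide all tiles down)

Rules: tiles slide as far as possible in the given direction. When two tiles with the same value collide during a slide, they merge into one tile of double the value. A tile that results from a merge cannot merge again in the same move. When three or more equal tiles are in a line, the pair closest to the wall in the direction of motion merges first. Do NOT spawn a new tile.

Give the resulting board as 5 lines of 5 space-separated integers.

Slide down:
col 0: [8, 0, 0, 0, 0] -> [0, 0, 0, 0, 8]
col 1: [0, 0, 0, 2, 4] -> [0, 0, 0, 2, 4]
col 2: [8, 4, 0, 0, 8] -> [0, 0, 8, 4, 8]
col 3: [0, 0, 0, 8, 0] -> [0, 0, 0, 0, 8]
col 4: [0, 0, 0, 0, 2] -> [0, 0, 0, 0, 2]

Answer: 0 0 0 0 0
0 0 0 0 0
0 0 8 0 0
0 2 4 0 0
8 4 8 8 2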